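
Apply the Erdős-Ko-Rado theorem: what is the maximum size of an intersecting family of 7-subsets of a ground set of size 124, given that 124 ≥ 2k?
max |F| = C(123, 6) = 4249404082

The Erdős-Ko-Rado theorem states: for n ≥ 2k, an intersecting family of k-subsets of an n-element set has size at most C(n − 1, k − 1), with equality for 'star' families {A ⊆ [n] : |A| = k, i ∈ A} (fix an element i). For n = 124, k = 7: C(123, 6) = 4249404082.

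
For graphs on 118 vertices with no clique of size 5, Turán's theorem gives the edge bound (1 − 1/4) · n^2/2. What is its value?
Turán density bound = (3/4) · 118^2/2 = 10443/2 ≈ 5221.5

Turán's theorem: ex(n, K_{r+1}) is achieved by the complete r-partite Turán graph T(n, r) with parts as balanced as possible, and is at most (1 − 1/r) · n^2/2. For r = 4, n = 118: the density bound is (3/4) · 13924/2 = 10443/2 ≈ 5221.5. The integer-valued extremum is e(T(118, 4)) = 5221, which is strictly less than the density bound 10443/2 since 4 ∤ 118 (the parts of T(118, 4) cannot all be equal).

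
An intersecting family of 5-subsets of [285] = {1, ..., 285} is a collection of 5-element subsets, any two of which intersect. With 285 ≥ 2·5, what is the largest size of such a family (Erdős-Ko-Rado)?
max |F| = C(284, 4) = 265368251

Erdős-Ko-Rado (1961): when n ≥ 2k, max |F| = C(n−1, k−1). The bound is attained by the star {A : i ∈ A} for any fixed i ∈ [n]. Here C(285−1, 5−1) = C(284, 4) = 265368251.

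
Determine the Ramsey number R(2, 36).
R(2, 36) = 36

R(2, k) = k for all k ≥ 2: in a 2-colouring of K_k, either some edge is red (a red K_2) or all edges are blue (a blue K_k). And K_{35} coloured all-blue has no blue K_36, so R(2, 36) > 35. Hence R(2, 36) = 36.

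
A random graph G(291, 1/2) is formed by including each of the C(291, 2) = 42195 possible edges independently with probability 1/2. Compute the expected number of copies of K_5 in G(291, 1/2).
E[# K_5] = C(291, 5) · (1/2)^C(5, 2) = 16798943448 / 2^10 = 2099867931/128 = 16405218.2109375

For each 5-subset S of vertices (there are C(291, 5) = 16798943448 such S), let X_S = 1 if S induces a K_5 (all C(5, 2) = 10 edges present). Then P(X_S = 1) = (1/2)^10 = 1/1024. By linearity of expectation, E[# K_5] = C(291, 5) · (1/2)^10 = 16798943448 / 1024 = 2099867931/128 = 16405218.2109375.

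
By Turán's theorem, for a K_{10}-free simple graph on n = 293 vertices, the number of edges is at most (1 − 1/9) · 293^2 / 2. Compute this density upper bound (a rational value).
Turán density bound = (8/9) · 293^2/2 = 343396/9 ≈ 38155.1111

Turán's theorem: ex(n, K_{r+1}) is achieved by the complete r-partite Turán graph T(n, r) with parts as balanced as possible, and is at most (1 − 1/r) · n^2/2. For r = 9, n = 293: the density bound is (8/9) · 85849/2 = 343396/9 ≈ 38155.1111. The integer-valued extremum is e(T(293, 9)) = 38154, which is strictly less than the density bound 343396/9 since 9 ∤ 293 (the parts of T(293, 9) cannot all be equal).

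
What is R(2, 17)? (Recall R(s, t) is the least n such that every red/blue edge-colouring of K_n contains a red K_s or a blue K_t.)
R(2, 17) = 17

R(2, k) = k for all k ≥ 2: in a 2-colouring of K_k, either some edge is red (a red K_2) or all edges are blue (a blue K_k). And K_{16} coloured all-blue has no blue K_17, so R(2, 17) > 16. Hence R(2, 17) = 17.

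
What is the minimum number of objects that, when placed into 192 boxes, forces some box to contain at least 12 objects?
n = (12 − 1)·192 + 1 = 2113

By the generalised pigeonhole principle, to guarantee some box contains ≥ r objects we need more than (r − 1) · k objects total. Threshold: n = (r − 1) · k + 1. With r = 12 and k = 192: n = 11 · 192 + 1 = 2112 + 1 = 2113. For n = 2112 = 11 · 192, we can put exactly 11 objects in every box, avoiding 12 in any single one — so 2113 is tight.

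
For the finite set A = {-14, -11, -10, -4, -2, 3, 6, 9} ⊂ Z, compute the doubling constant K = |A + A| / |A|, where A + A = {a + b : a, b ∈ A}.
K = |A + A| / |A| = 30/8 = 15/4

Enumerate A + A = {a + b : a, b ∈ A}. With |A| = 8, there are |A|^2 = 64 ordered sum pairs; collecting distinct values, A + A = {-28, -25, -24, -22, -21, -20, -18, -16, -15, -14, -13, -12, -11, -8, -7, -6, -5, -4, -2, -1, 1, 2, 4, 5, 6, 7, 9, 12, 15, 18}, so |A + A| = 30. Thus K = 30/8 = 15/4. For comparison, the minimum possible |A + A| over all 8-element sets is 2·8 − 1 = 15 (so min K = 15/8), attained only by arithmetic progressions.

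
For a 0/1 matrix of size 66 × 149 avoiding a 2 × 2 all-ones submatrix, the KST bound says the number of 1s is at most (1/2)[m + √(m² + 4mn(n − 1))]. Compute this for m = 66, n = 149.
z(66, 149; 2, 2) ≤ (1/2)[66 + √(66² + 4·66·149·148)] = (1/2)[66 + √5826084] = 1239.8641

Kővári–Sós–Turán: let r_1, ..., r_66 be the row sums and z = Σ r_i the total number of 1s. Each pair of columns can share at most one row with both entries 1 (else a 2×2 all-ones block appears), so Σ_i C(r_i, 2) ≤ C(149, 2) = 11026. By convexity Σ_i C(r_i, 2) ≥ 66·C(z/66, 2) = z(z − 66)/(2·66), giving z² − 66z − 66·149·148 ≤ 0 and hence z ≤ (1/2)[66 + √(4356 + 4·1455432)] = (1/2)[66 + √5826084] ≈ (1/2)(66 + 2413.7282) = 1239.8641.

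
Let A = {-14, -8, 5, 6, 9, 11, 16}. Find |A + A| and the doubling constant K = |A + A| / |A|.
K = |A + A| / |A| = 26/7

Enumerate A + A = {a + b : a, b ∈ A}. With |A| = 7, there are |A|^2 = 49 ordered sum pairs; collecting distinct values, A + A = {-28, -22, -16, -9, -8, -5, -3, -2, 1, 2, 3, 8, 10, 11, 12, 14, 15, 16, 17, 18, 20, 21, 22, 25, 27, 32}, so |A + A| = 26. Thus K = 26/7. For comparison, the minimum possible |A + A| over all 7-element sets is 2·7 − 1 = 13 (so min K = 13/7), attained only by arithmetic progressions.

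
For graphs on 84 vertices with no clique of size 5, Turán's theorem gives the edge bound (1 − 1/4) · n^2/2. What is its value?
Turán density bound = (3/4) · 84^2/2 = 2646

Turán's theorem: ex(n, K_{r+1}) is achieved by the complete r-partite Turán graph T(n, r) with parts as balanced as possible, and is at most (1 − 1/r) · n^2/2. For r = 4, n = 84: the density bound is (3/4) · 7056/2 = 2646. Since 4 ∣ 84, the Turán graph T(84, 4) has parts of equal size 21, and its edge count e(T(84, 4)) = 2646 attains the density bound exactly.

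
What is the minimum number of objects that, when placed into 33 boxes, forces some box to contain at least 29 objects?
n = (29 − 1)·33 + 1 = 925

By the generalised pigeonhole principle, to guarantee some box contains ≥ r objects we need more than (r − 1) · k objects total. Threshold: n = (r − 1) · k + 1. With r = 29 and k = 33: n = 28 · 33 + 1 = 924 + 1 = 925. For n = 924 = 28 · 33, we can put exactly 28 objects in every box, avoiding 29 in any single one — so 925 is tight.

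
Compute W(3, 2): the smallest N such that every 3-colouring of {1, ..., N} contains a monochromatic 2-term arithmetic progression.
W(3, 2) = 3 + 1 = 4

A 2-term AP is any pair of integers, so a monochromatic 2-AP exists iff some colour is used at least twice. With 3 colours, the colouring i ↦ i on {1, ..., 3} uses each colour once, avoiding any monochromatic pair, so W(3, 2) > 3. For {1, ..., 4}, pigeonhole forces two integers of the same colour, which form a monochromatic 2-AP. Hence W(3, 2) = 4.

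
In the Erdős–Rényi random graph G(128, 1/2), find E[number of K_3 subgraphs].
E[# K_3] = C(128, 3) · (1/2)^C(3, 2) = 341376 / 2^3 = 42672

For each 3-subset S of vertices (there are C(128, 3) = 341376 such S), let X_S = 1 if S induces a K_3 (all C(3, 2) = 3 edges present). Then P(X_S = 1) = (1/2)^3 = 1/8. By linearity of expectation, E[# K_3] = C(128, 3) · (1/2)^3 = 341376 / 8 = 42672.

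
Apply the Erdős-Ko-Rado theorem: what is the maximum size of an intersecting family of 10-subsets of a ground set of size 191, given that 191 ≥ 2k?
max |F| = C(190, 9) = 733629525258630

Erdős-Ko-Rado (1961): when n ≥ 2k, max |F| = C(n−1, k−1). The bound is attained by the star {A : i ∈ A} for any fixed i ∈ [n]. Here C(191−1, 10−1) = C(190, 9) = 733629525258630.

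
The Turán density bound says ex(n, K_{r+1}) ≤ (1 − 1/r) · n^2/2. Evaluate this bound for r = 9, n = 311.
Turán density bound = (8/9) · 311^2/2 = 386884/9 ≈ 42987.1111

Turán's theorem: ex(n, K_{r+1}) is achieved by the complete r-partite Turán graph T(n, r) with parts as balanced as possible, and is at most (1 − 1/r) · n^2/2. For r = 9, n = 311: the density bound is (8/9) · 96721/2 = 386884/9 ≈ 42987.1111. The integer-valued extremum is e(T(311, 9)) = 42986, which is strictly less than the density bound 386884/9 since 9 ∤ 311 (the parts of T(311, 9) cannot all be equal).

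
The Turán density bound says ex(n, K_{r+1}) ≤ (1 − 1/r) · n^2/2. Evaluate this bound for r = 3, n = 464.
Turán density bound = (2/3) · 464^2/2 = 215296/3 ≈ 71765.3333

Turán's theorem: ex(n, K_{r+1}) is achieved by the complete r-partite Turán graph T(n, r) with parts as balanced as possible, and is at most (1 − 1/r) · n^2/2. For r = 3, n = 464: the density bound is (2/3) · 215296/2 = 215296/3 ≈ 71765.3333. The integer-valued extremum is e(T(464, 3)) = 71765, which is strictly less than the density bound 215296/3 since 3 ∤ 464 (the parts of T(464, 3) cannot all be equal).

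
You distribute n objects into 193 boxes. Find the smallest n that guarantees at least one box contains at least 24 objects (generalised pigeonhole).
n = (24 − 1)·193 + 1 = 4440

By the generalised pigeonhole principle, to guarantee some box contains ≥ r objects we need more than (r − 1) · k objects total. Threshold: n = (r − 1) · k + 1. With r = 24 and k = 193: n = 23 · 193 + 1 = 4439 + 1 = 4440. For n = 4439 = 23 · 193, we can put exactly 23 objects in every box, avoiding 24 in any single one — so 4440 is tight.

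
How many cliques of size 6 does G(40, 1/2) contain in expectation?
E[# K_6] = C(40, 6) · (1/2)^C(6, 2) = 3838380 / 2^15 = 959595/8192 ≈ 117.138062

For each 6-subset S of vertices (there are C(40, 6) = 3838380 such S), let X_S = 1 if S induces a K_6 (all C(6, 2) = 15 edges present). Then P(X_S = 1) = (1/2)^15 = 1/32768. By linearity of expectation, E[# K_6] = C(40, 6) · (1/2)^15 = 3838380 / 32768 = 959595/8192 ≈ 117.138062.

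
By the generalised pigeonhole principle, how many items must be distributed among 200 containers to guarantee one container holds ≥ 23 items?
n = (23 − 1)·200 + 1 = 4401

By the generalised pigeonhole principle, to guarantee some box contains ≥ r objects we need more than (r − 1) · k objects total. Threshold: n = (r − 1) · k + 1. With r = 23 and k = 200: n = 22 · 200 + 1 = 4400 + 1 = 4401. For n = 4400 = 22 · 200, we can put exactly 22 objects in every box, avoiding 23 in any single one — so 4401 is tight.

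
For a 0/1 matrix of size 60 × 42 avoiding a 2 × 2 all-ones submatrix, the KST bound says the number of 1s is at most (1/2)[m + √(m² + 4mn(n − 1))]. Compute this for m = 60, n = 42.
z(60, 42; 2, 2) ≤ (1/2)[60 + √(60² + 4·60·42·41)] = (1/2)[60 + √416880] = 352.8312

Kővári–Sós–Turán: let r_1, ..., r_60 be the row sums and z = Σ r_i the total number of 1s. Each pair of columns can share at most one row with both entries 1 (else a 2×2 all-ones block appears), so Σ_i C(r_i, 2) ≤ C(42, 2) = 861. By convexity Σ_i C(r_i, 2) ≥ 60·C(z/60, 2) = z(z − 60)/(2·60), giving z² − 60z − 60·42·41 ≤ 0 and hence z ≤ (1/2)[60 + √(3600 + 4·103320)] = (1/2)[60 + √416880] ≈ (1/2)(60 + 645.6625) = 352.8312.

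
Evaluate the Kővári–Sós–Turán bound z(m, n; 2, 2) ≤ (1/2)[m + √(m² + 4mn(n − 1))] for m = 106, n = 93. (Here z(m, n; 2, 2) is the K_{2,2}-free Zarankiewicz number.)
z(106, 93; 2, 2) ≤ (1/2)[106 + √(106² + 4·106·93·92)] = (1/2)[106 + √3638980] = 1006.8055

Kővári–Sós–Turán: let r_1, ..., r_106 be the row sums and z = Σ r_i the total number of 1s. Each pair of columns can share at most one row with both entries 1 (else a 2×2 all-ones block appears), so Σ_i C(r_i, 2) ≤ C(93, 2) = 4278. By convexity Σ_i C(r_i, 2) ≥ 106·C(z/106, 2) = z(z − 106)/(2·106), giving z² − 106z − 106·93·92 ≤ 0 and hence z ≤ (1/2)[106 + √(11236 + 4·906936)] = (1/2)[106 + √3638980] ≈ (1/2)(106 + 1907.6111) = 1006.8055.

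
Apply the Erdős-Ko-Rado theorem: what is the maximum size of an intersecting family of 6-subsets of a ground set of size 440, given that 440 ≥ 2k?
max |F| = C(439, 5) = 132805043337

Erdős-Ko-Rado (1961): when n ≥ 2k, max |F| = C(n−1, k−1). The bound is attained by the star {A : i ∈ A} for any fixed i ∈ [n]. Here C(440−1, 6−1) = C(439, 5) = 132805043337.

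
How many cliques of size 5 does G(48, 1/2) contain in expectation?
E[# K_5] = C(48, 5) · (1/2)^C(5, 2) = 1712304 / 2^10 = 107019/64 = 1672.171875

For each 5-subset S of vertices (there are C(48, 5) = 1712304 such S), let X_S = 1 if S induces a K_5 (all C(5, 2) = 10 edges present). Then P(X_S = 1) = (1/2)^10 = 1/1024. By linearity of expectation, E[# K_5] = C(48, 5) · (1/2)^10 = 1712304 / 1024 = 107019/64 = 1672.171875.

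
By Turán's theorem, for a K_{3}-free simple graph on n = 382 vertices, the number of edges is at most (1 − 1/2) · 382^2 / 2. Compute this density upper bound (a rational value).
Turán density bound = (1/2) · 382^2/2 = 36481

Turán's theorem: ex(n, K_{r+1}) is achieved by the complete r-partite Turán graph T(n, r) with parts as balanced as possible, and is at most (1 − 1/r) · n^2/2. For r = 2, n = 382: the density bound is (1/2) · 145924/2 = 36481. Since 2 ∣ 382, the Turán graph T(382, 2) has parts of equal size 191, and its edge count e(T(382, 2)) = 36481 attains the density bound exactly.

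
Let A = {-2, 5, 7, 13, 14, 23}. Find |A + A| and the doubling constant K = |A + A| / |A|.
K = |A + A| / |A| = 18/6 = 3

Enumerate A + A = {a + b : a, b ∈ A}. With |A| = 6, there are |A|^2 = 36 ordered sum pairs; collecting distinct values, A + A = {-4, 3, 5, 10, 11, 12, 14, 18, 19, 20, 21, 26, 27, 28, 30, 36, 37, 46}, so |A + A| = 18. Thus K = 18/6 = 3. For comparison, the minimum possible |A + A| over all 6-element sets is 2·6 − 1 = 11 (so min K = 11/6), attained only by arithmetic progressions.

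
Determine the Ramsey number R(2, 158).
R(2, 158) = 158

R(2, k) = k for all k ≥ 2: in a 2-colouring of K_k, either some edge is red (a red K_2) or all edges are blue (a blue K_k). And K_{157} coloured all-blue has no blue K_158, so R(2, 158) > 157. Hence R(2, 158) = 158.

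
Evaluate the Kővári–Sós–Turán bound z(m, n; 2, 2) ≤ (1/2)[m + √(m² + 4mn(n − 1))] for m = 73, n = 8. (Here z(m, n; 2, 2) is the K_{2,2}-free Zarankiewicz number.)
z(73, 8; 2, 2) ≤ (1/2)[73 + √(73² + 4·73·8·7)] = (1/2)[73 + √21681] = 110.1223

Kővári–Sós–Turán: let r_1, ..., r_73 be the row sums and z = Σ r_i the total number of 1s. Each pair of columns can share at most one row with both entries 1 (else a 2×2 all-ones block appears), so Σ_i C(r_i, 2) ≤ C(8, 2) = 28. By convexity Σ_i C(r_i, 2) ≥ 73·C(z/73, 2) = z(z − 73)/(2·73), giving z² − 73z − 73·8·7 ≤ 0 and hence z ≤ (1/2)[73 + √(5329 + 4·4088)] = (1/2)[73 + √21681] ≈ (1/2)(73 + 147.2447) = 110.1223.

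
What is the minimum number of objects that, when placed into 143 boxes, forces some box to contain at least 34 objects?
n = (34 − 1)·143 + 1 = 4720

By the generalised pigeonhole principle, to guarantee some box contains ≥ r objects we need more than (r − 1) · k objects total. Threshold: n = (r − 1) · k + 1. With r = 34 and k = 143: n = 33 · 143 + 1 = 4719 + 1 = 4720. For n = 4719 = 33 · 143, we can put exactly 33 objects in every box, avoiding 34 in any single one — so 4720 is tight.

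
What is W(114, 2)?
W(114, 2) = 114 + 1 = 115

A 2-term AP is any pair of integers, so a monochromatic 2-AP exists iff some colour is used at least twice. With 114 colours, the colouring i ↦ i on {1, ..., 114} uses each colour once, avoiding any monochromatic pair, so W(114, 2) > 114. For {1, ..., 115}, pigeonhole forces two integers of the same colour, which form a monochromatic 2-AP. Hence W(114, 2) = 115.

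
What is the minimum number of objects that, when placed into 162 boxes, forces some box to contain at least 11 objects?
n = (11 − 1)·162 + 1 = 1621

By the generalised pigeonhole principle, to guarantee some box contains ≥ r objects we need more than (r − 1) · k objects total. Threshold: n = (r − 1) · k + 1. With r = 11 and k = 162: n = 10 · 162 + 1 = 1620 + 1 = 1621. For n = 1620 = 10 · 162, we can put exactly 10 objects in every box, avoiding 11 in any single one — so 1621 is tight.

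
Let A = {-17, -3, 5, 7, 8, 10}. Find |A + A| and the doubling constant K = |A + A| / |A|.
K = |A + A| / |A| = 20/6 = 10/3

Enumerate A + A = {a + b : a, b ∈ A}. With |A| = 6, there are |A|^2 = 36 ordered sum pairs; collecting distinct values, A + A = {-34, -20, -12, -10, -9, -7, -6, 2, 4, 5, 7, 10, 12, 13, 14, 15, 16, 17, 18, 20}, so |A + A| = 20. Thus K = 20/6 = 10/3. For comparison, the minimum possible |A + A| over all 6-element sets is 2·6 − 1 = 11 (so min K = 11/6), attained only by arithmetic progressions.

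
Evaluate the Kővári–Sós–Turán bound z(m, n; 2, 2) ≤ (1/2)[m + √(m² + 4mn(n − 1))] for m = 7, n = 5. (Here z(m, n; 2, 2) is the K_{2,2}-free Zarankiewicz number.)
z(7, 5; 2, 2) ≤ (1/2)[7 + √(7² + 4·7·5·4)] = (1/2)[7 + √609] = 15.839

Kővári–Sós–Turán: let r_1, ..., r_7 be the row sums and z = Σ r_i the total number of 1s. Each pair of columns can share at most one row with both entries 1 (else a 2×2 all-ones block appears), so Σ_i C(r_i, 2) ≤ C(5, 2) = 10. By convexity Σ_i C(r_i, 2) ≥ 7·C(z/7, 2) = z(z − 7)/(2·7), giving z² − 7z − 7·5·4 ≤ 0 and hence z ≤ (1/2)[7 + √(49 + 4·140)] = (1/2)[7 + √609] ≈ (1/2)(7 + 24.6779) = 15.839.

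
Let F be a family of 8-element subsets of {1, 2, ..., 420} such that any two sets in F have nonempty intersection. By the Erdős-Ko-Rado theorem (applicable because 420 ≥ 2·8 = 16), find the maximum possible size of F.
max |F| = C(419, 7) = 427747660965768

Erdős-Ko-Rado (1961): when n ≥ 2k, max |F| = C(n−1, k−1). The bound is attained by the star {A : i ∈ A} for any fixed i ∈ [n]. Here C(420−1, 8−1) = C(419, 7) = 427747660965768.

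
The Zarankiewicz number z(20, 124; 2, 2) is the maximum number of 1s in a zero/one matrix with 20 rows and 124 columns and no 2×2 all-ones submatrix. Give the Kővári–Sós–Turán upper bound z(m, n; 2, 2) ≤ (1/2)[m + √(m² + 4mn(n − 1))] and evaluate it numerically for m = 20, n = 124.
z(20, 124; 2, 2) ≤ (1/2)[20 + √(20² + 4·20·124·123)] = (1/2)[20 + √1220560] = 562.3948

Kővári–Sós–Turán: let r_1, ..., r_20 be the row sums and z = Σ r_i the total number of 1s. Each pair of columns can share at most one row with both entries 1 (else a 2×2 all-ones block appears), so Σ_i C(r_i, 2) ≤ C(124, 2) = 7626. By convexity Σ_i C(r_i, 2) ≥ 20·C(z/20, 2) = z(z − 20)/(2·20), giving z² − 20z − 20·124·123 ≤ 0 and hence z ≤ (1/2)[20 + √(400 + 4·305040)] = (1/2)[20 + √1220560] ≈ (1/2)(20 + 1104.7896) = 562.3948.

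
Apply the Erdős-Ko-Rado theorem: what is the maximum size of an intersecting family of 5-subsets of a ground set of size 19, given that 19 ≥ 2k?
max |F| = C(18, 4) = 3060

The Erdős-Ko-Rado theorem states: for n ≥ 2k, an intersecting family of k-subsets of an n-element set has size at most C(n − 1, k − 1), with equality for 'star' families {A ⊆ [n] : |A| = k, i ∈ A} (fix an element i). For n = 19, k = 5: C(18, 4) = 3060.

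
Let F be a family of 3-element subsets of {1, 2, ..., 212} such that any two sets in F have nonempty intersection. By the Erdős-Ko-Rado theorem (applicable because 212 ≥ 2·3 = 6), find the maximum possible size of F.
max |F| = C(211, 2) = 22155

The Erdős-Ko-Rado theorem states: for n ≥ 2k, an intersecting family of k-subsets of an n-element set has size at most C(n − 1, k − 1), with equality for 'star' families {A ⊆ [n] : |A| = k, i ∈ A} (fix an element i). For n = 212, k = 3: C(211, 2) = 22155.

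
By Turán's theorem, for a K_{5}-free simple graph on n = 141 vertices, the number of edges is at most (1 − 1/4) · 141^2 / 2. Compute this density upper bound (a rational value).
Turán density bound = (3/4) · 141^2/2 = 59643/8 ≈ 7455.375

Turán's theorem: ex(n, K_{r+1}) is achieved by the complete r-partite Turán graph T(n, r) with parts as balanced as possible, and is at most (1 − 1/r) · n^2/2. For r = 4, n = 141: the density bound is (3/4) · 19881/2 = 59643/8 ≈ 7455.375. The integer-valued extremum is e(T(141, 4)) = 7455, which is strictly less than the density bound 59643/8 since 4 ∤ 141 (the parts of T(141, 4) cannot all be equal).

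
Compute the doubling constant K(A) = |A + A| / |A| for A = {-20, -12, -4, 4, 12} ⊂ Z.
K = |A + A| / |A| = 9/5

Enumerate A + A = {a + b : a, b ∈ A}. With |A| = 5, there are |A|^2 = 25 ordered sum pairs; collecting distinct values, A + A = {-40, -32, -24, -16, -8, 0, 8, 16, 24}, so |A + A| = 9. Thus K = 9/5. Here |A + A| = 2|A| − 1 = 9, the minimum possible — so K = 9/5 is minimal, which holds iff A is an arithmetic progression.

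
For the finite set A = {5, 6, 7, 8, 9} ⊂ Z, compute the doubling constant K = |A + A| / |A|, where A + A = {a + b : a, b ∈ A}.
K = |A + A| / |A| = 9/5

Enumerate A + A = {a + b : a, b ∈ A}. With |A| = 5, there are |A|^2 = 25 ordered sum pairs; collecting distinct values, A + A = {10, 11, 12, 13, 14, 15, 16, 17, 18}, so |A + A| = 9. Thus K = 9/5. Here |A + A| = 2|A| − 1 = 9, the minimum possible — so K = 9/5 is minimal, which holds iff A is an arithmetic progression.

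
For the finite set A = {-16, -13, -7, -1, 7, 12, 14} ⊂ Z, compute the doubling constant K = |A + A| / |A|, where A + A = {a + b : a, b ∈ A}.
K = |A + A| / |A| = 26/7

Enumerate A + A = {a + b : a, b ∈ A}. With |A| = 7, there are |A|^2 = 49 ordered sum pairs; collecting distinct values, A + A = {-32, -29, -26, -23, -20, -17, -14, -9, -8, -6, -4, -2, -1, 0, 1, 5, 6, 7, 11, 13, 14, 19, 21, 24, 26, 28}, so |A + A| = 26. Thus K = 26/7. For comparison, the minimum possible |A + A| over all 7-element sets is 2·7 − 1 = 13 (so min K = 13/7), attained only by arithmetic progressions.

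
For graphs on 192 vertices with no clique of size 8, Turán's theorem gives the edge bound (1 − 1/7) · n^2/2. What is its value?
Turán density bound = (6/7) · 192^2/2 = 110592/7 ≈ 15798.8571

Turán's theorem: ex(n, K_{r+1}) is achieved by the complete r-partite Turán graph T(n, r) with parts as balanced as possible, and is at most (1 − 1/r) · n^2/2. For r = 7, n = 192: the density bound is (6/7) · 36864/2 = 110592/7 ≈ 15798.8571. The integer-valued extremum is e(T(192, 7)) = 15798, which is strictly less than the density bound 110592/7 since 7 ∤ 192 (the parts of T(192, 7) cannot all be equal).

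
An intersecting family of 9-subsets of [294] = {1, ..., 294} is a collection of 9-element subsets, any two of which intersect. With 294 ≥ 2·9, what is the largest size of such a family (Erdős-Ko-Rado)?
max |F| = C(293, 8) = 1223373857179188

The Erdős-Ko-Rado theorem states: for n ≥ 2k, an intersecting family of k-subsets of an n-element set has size at most C(n − 1, k − 1), with equality for 'star' families {A ⊆ [n] : |A| = k, i ∈ A} (fix an element i). For n = 294, k = 9: C(293, 8) = 1223373857179188.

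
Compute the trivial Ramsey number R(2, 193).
R(2, 193) = 193

R(2, k) = k for all k ≥ 2: in a 2-colouring of K_k, either some edge is red (a red K_2) or all edges are blue (a blue K_k). And K_{192} coloured all-blue has no blue K_193, so R(2, 193) > 192. Hence R(2, 193) = 193.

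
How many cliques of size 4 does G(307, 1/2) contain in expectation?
E[# K_4] = C(307, 4) · (1/2)^C(4, 2) = 362929260 / 2^6 = 90732315/16 = 5670769.6875

For each 4-subset S of vertices (there are C(307, 4) = 362929260 such S), let X_S = 1 if S induces a K_4 (all C(4, 2) = 6 edges present). Then P(X_S = 1) = (1/2)^6 = 1/64. By linearity of expectation, E[# K_4] = C(307, 4) · (1/2)^6 = 362929260 / 64 = 90732315/16 = 5670769.6875.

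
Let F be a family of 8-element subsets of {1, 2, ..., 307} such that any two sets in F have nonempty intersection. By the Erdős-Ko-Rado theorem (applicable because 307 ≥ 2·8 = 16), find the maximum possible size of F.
max |F| = C(306, 7) = 46515922124400

Erdős-Ko-Rado (1961): when n ≥ 2k, max |F| = C(n−1, k−1). The bound is attained by the star {A : i ∈ A} for any fixed i ∈ [n]. Here C(307−1, 8−1) = C(306, 7) = 46515922124400.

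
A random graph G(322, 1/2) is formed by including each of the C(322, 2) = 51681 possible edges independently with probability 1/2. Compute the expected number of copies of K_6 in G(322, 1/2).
E[# K_6] = C(322, 6) · (1/2)^C(6, 2) = 1477254941008 / 2^15 = 92328433813/2048 ≈ 45082243.072754

For each 6-subset S of vertices (there are C(322, 6) = 1477254941008 such S), let X_S = 1 if S induces a K_6 (all C(6, 2) = 15 edges present). Then P(X_S = 1) = (1/2)^15 = 1/32768. By linearity of expectation, E[# K_6] = C(322, 6) · (1/2)^15 = 1477254941008 / 32768 = 92328433813/2048 ≈ 45082243.072754.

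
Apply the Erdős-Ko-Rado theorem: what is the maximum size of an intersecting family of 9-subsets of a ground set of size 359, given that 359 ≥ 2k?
max |F| = C(358, 8) = 6184958895482796

Erdős-Ko-Rado (1961): when n ≥ 2k, max |F| = C(n−1, k−1). The bound is attained by the star {A : i ∈ A} for any fixed i ∈ [n]. Here C(359−1, 9−1) = C(358, 8) = 6184958895482796.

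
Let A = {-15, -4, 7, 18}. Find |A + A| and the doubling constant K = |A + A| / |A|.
K = |A + A| / |A| = 7/4

Enumerate A + A = {a + b : a, b ∈ A}. With |A| = 4, there are |A|^2 = 16 ordered sum pairs; collecting distinct values, A + A = {-30, -19, -8, 3, 14, 25, 36}, so |A + A| = 7. Thus K = 7/4. Here |A + A| = 2|A| − 1 = 7, the minimum possible — so K = 7/4 is minimal, which holds iff A is an arithmetic progression.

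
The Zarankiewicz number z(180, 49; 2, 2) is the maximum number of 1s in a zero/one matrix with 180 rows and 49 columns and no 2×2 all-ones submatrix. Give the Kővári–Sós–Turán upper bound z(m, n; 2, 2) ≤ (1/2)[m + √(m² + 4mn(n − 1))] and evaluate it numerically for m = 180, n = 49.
z(180, 49; 2, 2) ≤ (1/2)[180 + √(180² + 4·180·49·48)] = (1/2)[180 + √1725840] = 746.8561

Kővári–Sós–Turán: let r_1, ..., r_180 be the row sums and z = Σ r_i the total number of 1s. Each pair of columns can share at most one row with both entries 1 (else a 2×2 all-ones block appears), so Σ_i C(r_i, 2) ≤ C(49, 2) = 1176. By convexity Σ_i C(r_i, 2) ≥ 180·C(z/180, 2) = z(z − 180)/(2·180), giving z² − 180z − 180·49·48 ≤ 0 and hence z ≤ (1/2)[180 + √(32400 + 4·423360)] = (1/2)[180 + √1725840] ≈ (1/2)(180 + 1313.7123) = 746.8561.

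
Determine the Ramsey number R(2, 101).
R(2, 101) = 101

R(2, k) = k for all k ≥ 2: in a 2-colouring of K_k, either some edge is red (a red K_2) or all edges are blue (a blue K_k). And K_{100} coloured all-blue has no blue K_101, so R(2, 101) > 100. Hence R(2, 101) = 101.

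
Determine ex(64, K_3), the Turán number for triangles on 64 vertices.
ex(64, K_3) = ⌊64^2/4⌋ = 1024

Mantel (1907): a triangle-free graph on n vertices has at most ⌊n^2/4⌋ edges, with equality for the complete bipartite graph K_{⌊n/2⌋, ⌈n/2⌉}. For n = 64: ⌊64^2/4⌋ = ⌊4096/4⌋ = 1024. The extremal graph is K_{32, 32}, which has 32·32 = 1024 edges.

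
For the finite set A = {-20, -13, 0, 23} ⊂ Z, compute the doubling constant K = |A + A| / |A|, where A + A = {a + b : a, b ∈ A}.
K = |A + A| / |A| = 10/4 = 5/2

Enumerate A + A = {a + b : a, b ∈ A}. With |A| = 4, there are |A|^2 = 16 ordered sum pairs; collecting distinct values, A + A = {-40, -33, -26, -20, -13, 0, 3, 10, 23, 46}, so |A + A| = 10. Thus K = 10/4 = 5/2. For comparison, the minimum possible |A + A| over all 4-element sets is 2·4 − 1 = 7 (so min K = 7/4), attained only by arithmetic progressions.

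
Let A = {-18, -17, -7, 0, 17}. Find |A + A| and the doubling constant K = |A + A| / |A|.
K = |A + A| / |A| = 14/5

Enumerate A + A = {a + b : a, b ∈ A}. With |A| = 5, there are |A|^2 = 25 ordered sum pairs; collecting distinct values, A + A = {-36, -35, -34, -25, -24, -18, -17, -14, -7, -1, 0, 10, 17, 34}, so |A + A| = 14. Thus K = 14/5. For comparison, the minimum possible |A + A| over all 5-element sets is 2·5 − 1 = 9 (so min K = 9/5), attained only by arithmetic progressions.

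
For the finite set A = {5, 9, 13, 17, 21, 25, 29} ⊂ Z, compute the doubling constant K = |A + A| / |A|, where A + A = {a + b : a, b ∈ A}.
K = |A + A| / |A| = 13/7

Enumerate A + A = {a + b : a, b ∈ A}. With |A| = 7, there are |A|^2 = 49 ordered sum pairs; collecting distinct values, A + A = {10, 14, 18, 22, 26, 30, 34, 38, 42, 46, 50, 54, 58}, so |A + A| = 13. Thus K = 13/7. Here |A + A| = 2|A| − 1 = 13, the minimum possible — so K = 13/7 is minimal, which holds iff A is an arithmetic progression.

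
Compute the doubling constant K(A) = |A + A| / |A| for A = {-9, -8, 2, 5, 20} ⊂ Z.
K = |A + A| / |A| = 15/5 = 3

Enumerate A + A = {a + b : a, b ∈ A}. With |A| = 5, there are |A|^2 = 25 ordered sum pairs; collecting distinct values, A + A = {-18, -17, -16, -7, -6, -4, -3, 4, 7, 10, 11, 12, 22, 25, 40}, so |A + A| = 15. Thus K = 15/5 = 3. For comparison, the minimum possible |A + A| over all 5-element sets is 2·5 − 1 = 9 (so min K = 9/5), attained only by arithmetic progressions.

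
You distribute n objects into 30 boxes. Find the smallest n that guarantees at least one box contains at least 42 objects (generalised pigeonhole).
n = (42 − 1)·30 + 1 = 1231

By the generalised pigeonhole principle, to guarantee some box contains ≥ r objects we need more than (r − 1) · k objects total. Threshold: n = (r − 1) · k + 1. With r = 42 and k = 30: n = 41 · 30 + 1 = 1230 + 1 = 1231. For n = 1230 = 41 · 30, we can put exactly 41 objects in every box, avoiding 42 in any single one — so 1231 is tight.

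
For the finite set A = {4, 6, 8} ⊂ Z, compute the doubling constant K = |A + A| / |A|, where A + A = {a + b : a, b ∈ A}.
K = |A + A| / |A| = 5/3

Enumerate A + A = {a + b : a, b ∈ A}. With |A| = 3, there are |A|^2 = 9 ordered sum pairs; collecting distinct values, A + A = {8, 10, 12, 14, 16}, so |A + A| = 5. Thus K = 5/3. Here |A + A| = 2|A| − 1 = 5, the minimum possible — so K = 5/3 is minimal, which holds iff A is an arithmetic progression.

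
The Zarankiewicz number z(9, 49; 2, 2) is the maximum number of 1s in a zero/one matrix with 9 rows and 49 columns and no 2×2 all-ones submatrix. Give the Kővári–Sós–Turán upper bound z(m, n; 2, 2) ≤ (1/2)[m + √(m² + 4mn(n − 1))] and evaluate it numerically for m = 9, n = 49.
z(9, 49; 2, 2) ≤ (1/2)[9 + √(9² + 4·9·49·48)] = (1/2)[9 + √84753] = 150.0618

Kővári–Sós–Turán: let r_1, ..., r_9 be the row sums and z = Σ r_i the total number of 1s. Each pair of columns can share at most one row with both entries 1 (else a 2×2 all-ones block appears), so Σ_i C(r_i, 2) ≤ C(49, 2) = 1176. By convexity Σ_i C(r_i, 2) ≥ 9·C(z/9, 2) = z(z − 9)/(2·9), giving z² − 9z − 9·49·48 ≤ 0 and hence z ≤ (1/2)[9 + √(81 + 4·21168)] = (1/2)[9 + √84753] ≈ (1/2)(9 + 291.1237) = 150.0618.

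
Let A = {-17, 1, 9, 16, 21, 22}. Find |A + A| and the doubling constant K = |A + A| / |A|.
K = |A + A| / |A| = 21/6 = 7/2

Enumerate A + A = {a + b : a, b ∈ A}. With |A| = 6, there are |A|^2 = 36 ordered sum pairs; collecting distinct values, A + A = {-34, -16, -8, -1, 2, 4, 5, 10, 17, 18, 22, 23, 25, 30, 31, 32, 37, 38, 42, 43, 44}, so |A + A| = 21. Thus K = 21/6 = 7/2. For comparison, the minimum possible |A + A| over all 6-element sets is 2·6 − 1 = 11 (so min K = 11/6), attained only by arithmetic progressions.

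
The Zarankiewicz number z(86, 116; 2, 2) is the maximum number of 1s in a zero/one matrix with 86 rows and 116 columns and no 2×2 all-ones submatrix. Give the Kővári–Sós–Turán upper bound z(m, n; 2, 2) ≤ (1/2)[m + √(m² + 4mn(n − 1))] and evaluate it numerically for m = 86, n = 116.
z(86, 116; 2, 2) ≤ (1/2)[86 + √(86² + 4·86·116·115)] = (1/2)[86 + √4596356] = 1114.9557

Kővári–Sós–Turán: let r_1, ..., r_86 be the row sums and z = Σ r_i the total number of 1s. Each pair of columns can share at most one row with both entries 1 (else a 2×2 all-ones block appears), so Σ_i C(r_i, 2) ≤ C(116, 2) = 6670. By convexity Σ_i C(r_i, 2) ≥ 86·C(z/86, 2) = z(z − 86)/(2·86), giving z² − 86z − 86·116·115 ≤ 0 and hence z ≤ (1/2)[86 + √(7396 + 4·1147240)] = (1/2)[86 + √4596356] ≈ (1/2)(86 + 2143.9114) = 1114.9557.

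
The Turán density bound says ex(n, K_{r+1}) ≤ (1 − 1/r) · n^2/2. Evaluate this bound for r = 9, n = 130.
Turán density bound = (8/9) · 130^2/2 = 67600/9 ≈ 7511.1111

Turán's theorem: ex(n, K_{r+1}) is achieved by the complete r-partite Turán graph T(n, r) with parts as balanced as possible, and is at most (1 − 1/r) · n^2/2. For r = 9, n = 130: the density bound is (8/9) · 16900/2 = 67600/9 ≈ 7511.1111. The integer-valued extremum is e(T(130, 9)) = 7510, which is strictly less than the density bound 67600/9 since 9 ∤ 130 (the parts of T(130, 9) cannot all be equal).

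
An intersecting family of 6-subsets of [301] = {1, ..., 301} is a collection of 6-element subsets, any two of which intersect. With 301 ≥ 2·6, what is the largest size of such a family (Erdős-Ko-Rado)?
max |F| = C(300, 5) = 19582837560

The Erdős-Ko-Rado theorem states: for n ≥ 2k, an intersecting family of k-subsets of an n-element set has size at most C(n − 1, k − 1), with equality for 'star' families {A ⊆ [n] : |A| = k, i ∈ A} (fix an element i). For n = 301, k = 6: C(300, 5) = 19582837560.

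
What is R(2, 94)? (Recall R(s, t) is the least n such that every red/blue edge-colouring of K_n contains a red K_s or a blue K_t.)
R(2, 94) = 94

R(2, k) = k for all k ≥ 2: in a 2-colouring of K_k, either some edge is red (a red K_2) or all edges are blue (a blue K_k). And K_{93} coloured all-blue has no blue K_94, so R(2, 94) > 93. Hence R(2, 94) = 94.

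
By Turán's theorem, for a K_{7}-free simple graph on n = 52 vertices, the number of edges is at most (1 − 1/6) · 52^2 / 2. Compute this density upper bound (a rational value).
Turán density bound = (5/6) · 52^2/2 = 3380/3 ≈ 1126.6667

Turán's theorem: ex(n, K_{r+1}) is achieved by the complete r-partite Turán graph T(n, r) with parts as balanced as possible, and is at most (1 − 1/r) · n^2/2. For r = 6, n = 52: the density bound is (5/6) · 2704/2 = 3380/3 ≈ 1126.6667. The integer-valued extremum is e(T(52, 6)) = 1126, which is strictly less than the density bound 3380/3 since 6 ∤ 52 (the parts of T(52, 6) cannot all be equal).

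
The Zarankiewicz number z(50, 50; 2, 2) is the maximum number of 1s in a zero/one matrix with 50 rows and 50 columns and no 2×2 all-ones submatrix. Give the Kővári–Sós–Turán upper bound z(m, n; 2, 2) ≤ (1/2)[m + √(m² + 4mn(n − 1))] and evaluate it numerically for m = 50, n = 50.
z(50, 50; 2, 2) ≤ (1/2)[50 + √(50² + 4·50·50·49)] = (1/2)[50 + √492500] = 375.8917

Kővári–Sós–Turán: let r_1, ..., r_50 be the row sums and z = Σ r_i the total number of 1s. Each pair of columns can share at most one row with both entries 1 (else a 2×2 all-ones block appears), so Σ_i C(r_i, 2) ≤ C(50, 2) = 1225. By convexity Σ_i C(r_i, 2) ≥ 50·C(z/50, 2) = z(z − 50)/(2·50), giving z² − 50z − 50·50·49 ≤ 0 and hence z ≤ (1/2)[50 + √(2500 + 4·122500)] = (1/2)[50 + √492500] ≈ (1/2)(50 + 701.7834) = 375.8917.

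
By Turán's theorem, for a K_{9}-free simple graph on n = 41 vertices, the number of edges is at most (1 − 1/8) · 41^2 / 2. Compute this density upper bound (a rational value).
Turán density bound = (7/8) · 41^2/2 = 11767/16 ≈ 735.4375

Turán's theorem: ex(n, K_{r+1}) is achieved by the complete r-partite Turán graph T(n, r) with parts as balanced as possible, and is at most (1 − 1/r) · n^2/2. For r = 8, n = 41: the density bound is (7/8) · 1681/2 = 11767/16 ≈ 735.4375. The integer-valued extremum is e(T(41, 8)) = 735, which is strictly less than the density bound 11767/16 since 8 ∤ 41 (the parts of T(41, 8) cannot all be equal).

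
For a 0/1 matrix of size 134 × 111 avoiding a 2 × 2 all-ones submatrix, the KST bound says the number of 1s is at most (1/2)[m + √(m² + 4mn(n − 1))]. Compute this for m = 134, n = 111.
z(134, 111; 2, 2) ≤ (1/2)[134 + √(134² + 4·134·111·110)] = (1/2)[134 + √6562516] = 1347.8704

Kővári–Sós–Turán: let r_1, ..., r_134 be the row sums and z = Σ r_i the total number of 1s. Each pair of columns can share at most one row with both entries 1 (else a 2×2 all-ones block appears), so Σ_i C(r_i, 2) ≤ C(111, 2) = 6105. By convexity Σ_i C(r_i, 2) ≥ 134·C(z/134, 2) = z(z − 134)/(2·134), giving z² − 134z − 134·111·110 ≤ 0 and hence z ≤ (1/2)[134 + √(17956 + 4·1636140)] = (1/2)[134 + √6562516] ≈ (1/2)(134 + 2561.7408) = 1347.8704.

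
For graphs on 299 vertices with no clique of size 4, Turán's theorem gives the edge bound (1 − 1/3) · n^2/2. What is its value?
Turán density bound = (2/3) · 299^2/2 = 89401/3 ≈ 29800.3333

Turán's theorem: ex(n, K_{r+1}) is achieved by the complete r-partite Turán graph T(n, r) with parts as balanced as possible, and is at most (1 − 1/r) · n^2/2. For r = 3, n = 299: the density bound is (2/3) · 89401/2 = 89401/3 ≈ 29800.3333. The integer-valued extremum is e(T(299, 3)) = 29800, which is strictly less than the density bound 89401/3 since 3 ∤ 299 (the parts of T(299, 3) cannot all be equal).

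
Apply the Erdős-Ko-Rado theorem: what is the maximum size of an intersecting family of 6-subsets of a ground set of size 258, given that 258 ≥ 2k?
max |F| = C(257, 5) = 8984341696

The Erdős-Ko-Rado theorem states: for n ≥ 2k, an intersecting family of k-subsets of an n-element set has size at most C(n − 1, k − 1), with equality for 'star' families {A ⊆ [n] : |A| = k, i ∈ A} (fix an element i). For n = 258, k = 6: C(257, 5) = 8984341696.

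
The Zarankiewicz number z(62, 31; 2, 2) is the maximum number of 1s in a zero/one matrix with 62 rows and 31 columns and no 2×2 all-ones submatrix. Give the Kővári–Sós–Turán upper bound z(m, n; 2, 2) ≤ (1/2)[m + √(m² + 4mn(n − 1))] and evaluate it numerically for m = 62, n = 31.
z(62, 31; 2, 2) ≤ (1/2)[62 + √(62² + 4·62·31·30)] = (1/2)[62 + √234484] = 273.1177

Kővári–Sós–Turán: let r_1, ..., r_62 be the row sums and z = Σ r_i the total number of 1s. Each pair of columns can share at most one row with both entries 1 (else a 2×2 all-ones block appears), so Σ_i C(r_i, 2) ≤ C(31, 2) = 465. By convexity Σ_i C(r_i, 2) ≥ 62·C(z/62, 2) = z(z − 62)/(2·62), giving z² − 62z − 62·31·30 ≤ 0 and hence z ≤ (1/2)[62 + √(3844 + 4·57660)] = (1/2)[62 + √234484] ≈ (1/2)(62 + 484.2355) = 273.1177.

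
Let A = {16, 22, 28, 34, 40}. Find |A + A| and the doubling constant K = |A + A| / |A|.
K = |A + A| / |A| = 9/5

Enumerate A + A = {a + b : a, b ∈ A}. With |A| = 5, there are |A|^2 = 25 ordered sum pairs; collecting distinct values, A + A = {32, 38, 44, 50, 56, 62, 68, 74, 80}, so |A + A| = 9. Thus K = 9/5. Here |A + A| = 2|A| − 1 = 9, the minimum possible — so K = 9/5 is minimal, which holds iff A is an arithmetic progression.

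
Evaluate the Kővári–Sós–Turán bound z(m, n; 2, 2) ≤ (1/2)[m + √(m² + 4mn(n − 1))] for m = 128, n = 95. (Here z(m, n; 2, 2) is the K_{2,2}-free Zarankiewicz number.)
z(128, 95; 2, 2) ≤ (1/2)[128 + √(128² + 4·128·95·94)] = (1/2)[128 + √4588544] = 1135.0444

Kővári–Sós–Turán: let r_1, ..., r_128 be the row sums and z = Σ r_i the total number of 1s. Each pair of columns can share at most one row with both entries 1 (else a 2×2 all-ones block appears), so Σ_i C(r_i, 2) ≤ C(95, 2) = 4465. By convexity Σ_i C(r_i, 2) ≥ 128·C(z/128, 2) = z(z − 128)/(2·128), giving z² − 128z − 128·95·94 ≤ 0 and hence z ≤ (1/2)[128 + √(16384 + 4·1143040)] = (1/2)[128 + √4588544] ≈ (1/2)(128 + 2142.0887) = 1135.0444.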